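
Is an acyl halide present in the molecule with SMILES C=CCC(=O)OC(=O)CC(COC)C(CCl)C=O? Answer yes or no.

C=C double bond → alkene.
two acyl groups sharing one oxygen, –C(=O)–O–C(=O)– → anhydride.
pendant –CH2OCH3: C–O–C linkage → ether.
pendant –CH2X: halogen on sp³ carbon → alkyl halide.
terminal –CHO: carbonyl C bonded to H and C → aldehyde.
The groups actually present are: aldehyde, alkene, alkyl halide, anhydride, ether.

no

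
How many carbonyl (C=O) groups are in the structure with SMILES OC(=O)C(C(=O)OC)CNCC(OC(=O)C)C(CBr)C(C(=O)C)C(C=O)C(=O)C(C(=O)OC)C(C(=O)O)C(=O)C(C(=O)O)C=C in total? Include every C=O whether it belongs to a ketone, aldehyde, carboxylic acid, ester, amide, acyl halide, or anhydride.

10

HOOC: carboxylic acid, 1 C=O (running total 1).
CH(COOCH3): ester, 1 C=O (running total 2).
CH(OCOCH3): ester, 1 C=O (running total 3).
CH(COCH3): ketone, 1 C=O (running total 4).
CH(CHO): aldehyde, 1 C=O (running total 5).
CO: ketone, 1 C=O (running total 6).
CH(COOCH3): ester, 1 C=O (running total 7).
CH(COOH): carboxylic acid, 1 C=O (running total 8).
CO: ketone, 1 C=O (running total 9).
CH(COOH): carboxylic acid, 1 C=O (running total 10).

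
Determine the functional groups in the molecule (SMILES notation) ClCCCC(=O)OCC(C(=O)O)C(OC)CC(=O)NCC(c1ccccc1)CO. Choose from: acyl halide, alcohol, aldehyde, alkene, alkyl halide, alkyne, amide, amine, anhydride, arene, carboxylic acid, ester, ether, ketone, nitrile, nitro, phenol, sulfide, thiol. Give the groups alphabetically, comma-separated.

Working along the chain:
  ClCH2: halogen on an sp³ carbon → alkyl halide.
  CH2COOCH2: –C(=O)–O–C with C on the carbonyl side → ester.
  CH(COOH): pendant –COOH: carbonyl C bonded to C and –OH → carboxylic acid.
  CH(OCH3): pendant –OCH3: C–O–C with sp³ C, no adjacent C=O → ether.
  CH2CONHCH2: –C(=O)–N– linkage → amide (the N is not an amine).
  CH(C6H5): pendant –C6H5: benzene ring → arene.
  CH2OH: –OH on an sp³ carbon → alcohol.

alcohol, alkyl halide, amide, arene, carboxylic acid, ester, ether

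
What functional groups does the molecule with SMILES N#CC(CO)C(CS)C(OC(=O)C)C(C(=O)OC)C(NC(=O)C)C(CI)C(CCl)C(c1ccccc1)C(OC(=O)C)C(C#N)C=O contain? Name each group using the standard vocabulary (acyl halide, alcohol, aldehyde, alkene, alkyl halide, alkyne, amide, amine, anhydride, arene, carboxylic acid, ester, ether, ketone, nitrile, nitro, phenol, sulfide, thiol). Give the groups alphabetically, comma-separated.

N≡C–: carbon triple-bonded to nitrogen → nitrile.
pendant –CH2OH on an sp³ backbone C → alcohol.
pendant –CH2SH → thiol.
pendant –OC(=O)CH3: an acyloxy group → ester.
pendant –COOCH3: carbonyl C bonded to C and –OCH3 → ester.
pendant –NHC(=O)CH3: N bonded to a carbonyl → amide (not amine).
pendant –CH2X: halogen on sp³ carbon → alkyl halide.
pendant –CH2X: halogen on sp³ carbon → alkyl halide.
pendant –C6H5: benzene ring → arene.
pendant –OC(=O)CH3: an acyloxy group → ester.
pendant –C≡N: nitrile.
terminal –CHO: carbonyl C bonded to H and C → aldehyde.

alcohol, aldehyde, alkyl halide, amide, arene, ester, nitrile, thiol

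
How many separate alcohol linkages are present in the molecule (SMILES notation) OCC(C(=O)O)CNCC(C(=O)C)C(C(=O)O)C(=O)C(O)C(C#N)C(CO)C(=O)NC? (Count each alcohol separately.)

3

Taking each segment in turn:
  HOCH2: HO– on an sp³ carbon → alcohol.
  CH(COOH): pendant –COOH: carbonyl C bonded to C and –OH → carboxylic acid.
  CH2NHCH2: C–N–C with sp³ carbons and no adjacent C=O → amine (secondary).
  CH(COCH3): pendant –COCH3: carbonyl C bonded to two carbons → ketone.
  CH(COOH): pendant –COOH: carbonyl C bonded to C and –OH → carboxylic acid.
  CO: –C(=O)– with carbon on both sides → ketone.
  CH(OH): –OH on an sp³ carbon → alcohol (secondary).
  CH(CN): pendant –C≡N: nitrile.
  CH(CH2OH): pendant –CH2OH on an sp³ backbone C → alcohol.
  CONHCH3: –C(=O)NHCH3: carbonyl C bonded to C and to N → amide (the N is not an amine).
Alcohol appears at: HOCH2, CH(OH), CH(CH2OH) → 3.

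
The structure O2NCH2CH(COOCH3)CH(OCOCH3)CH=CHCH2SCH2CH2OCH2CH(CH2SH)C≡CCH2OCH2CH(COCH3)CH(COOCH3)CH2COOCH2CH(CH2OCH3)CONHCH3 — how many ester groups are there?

–NO2 on carbon → nitro group.
pendant –COOCH3: carbonyl C bonded to C and –OCH3 → ester.
pendant –OC(=O)CH3: an acyloxy group → ester.
C=C double bond → alkene.
C–S–C linkage → sulfide (thioether).
C–O–C with sp³ carbons on both sides and no adjacent C=O → ether.
pendant –CH2SH → thiol.
C≡C triple bond → alkyne.
C–O–C with sp³ carbons on both sides and no adjacent C=O → ether.
pendant –COCH3: carbonyl C bonded to two carbons → ketone.
pendant –COOCH3: carbonyl C bonded to C and –OCH3 → ester.
–C(=O)–O–C with C on the carbonyl side → ester.
pendant –CH2OCH3: C–O–C linkage → ether.
–C(=O)NHCH3: carbonyl C bonded to C and to N → amide (the N is not an amine).
Ester appears at: CH(COOCH3), CH(OCOCH3), CH(COOCH3), CH2COOCH2 → 4.

4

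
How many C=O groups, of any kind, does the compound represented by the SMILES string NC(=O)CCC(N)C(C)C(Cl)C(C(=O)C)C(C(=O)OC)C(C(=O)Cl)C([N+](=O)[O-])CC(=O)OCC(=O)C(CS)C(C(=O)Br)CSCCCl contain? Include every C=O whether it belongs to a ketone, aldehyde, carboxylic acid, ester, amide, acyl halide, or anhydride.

H2NCO: amide, 1 C=O (running total 1).
CH(COCH3): ketone, 1 C=O (running total 2).
CH(COOCH3): ester, 1 C=O (running total 3).
CH(COCl): acyl halide, 1 C=O (running total 4).
CH2COOCH2: ester, 1 C=O (running total 5).
CO: ketone, 1 C=O (running total 6).
CH(COBr): acyl halide, 1 C=O (running total 7).

7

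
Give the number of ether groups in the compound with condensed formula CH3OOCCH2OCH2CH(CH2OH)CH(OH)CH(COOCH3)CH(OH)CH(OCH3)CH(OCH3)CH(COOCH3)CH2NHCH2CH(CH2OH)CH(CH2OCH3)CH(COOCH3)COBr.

Taking each segment in turn:
  CH3OOC: CH3O–C(=O)–: carbonyl C bonded to C and to –OCH3 → ester (not ketone + ether).
  CH2OCH2: C–O–C with sp³ carbons on both sides and no adjacent C=O → ether.
  CH(CH2OH): pendant –CH2OH on an sp³ backbone C → alcohol.
  CH(OH): –OH on an sp³ carbon → alcohol (secondary).
  CH(COOCH3): pendant –COOCH3: carbonyl C bonded to C and –OCH3 → ester.
  CH(OH): –OH on an sp³ carbon → alcohol (secondary).
  CH(OCH3): pendant –OCH3: C–O–C with sp³ C, no adjacent C=O → ether.
  CH(OCH3): pendant –OCH3: C–O–C with sp³ C, no adjacent C=O → ether.
  CH(COOCH3): pendant –COOCH3: carbonyl C bonded to C and –OCH3 → ester.
  CH2NHCH2: C–N–C with sp³ carbons and no adjacent C=O → amine (secondary).
  CH(CH2OH): pendant –CH2OH on an sp³ backbone C → alcohol.
  CH(CH2OCH3): pendant –CH2OCH3: C–O–C linkage → ether.
  CH(COOCH3): pendant –COOCH3: carbonyl C bonded to C and –OCH3 → ester.
  COBr: –C(=O)Br: carbonyl C bonded to C and to a halogen → acyl halide (not alkyl halide).
Ether appears at: CH2OCH2, CH(OCH3), CH(OCH3), CH(CH2OCH3) → 4.

4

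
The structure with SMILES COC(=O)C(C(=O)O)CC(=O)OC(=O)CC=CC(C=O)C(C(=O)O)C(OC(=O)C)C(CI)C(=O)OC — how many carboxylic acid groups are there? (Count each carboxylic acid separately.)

2

Taking each segment in turn:
  CH3OOC: CH3O–C(=O)–: carbonyl C bonded to C and to –OCH3 → ester (not ketone + ether).
  CH(COOH): pendant –COOH: carbonyl C bonded to C and –OH → carboxylic acid.
  CH2CO-O-COCH2: two acyl groups sharing one oxygen, –C(=O)–O–C(=O)– → anhydride.
  CH=CH: C=C double bond → alkene.
  CH(CHO): pendant –CHO: carbonyl C bonded to C and H → aldehyde.
  CH(COOH): pendant –COOH: carbonyl C bonded to C and –OH → carboxylic acid.
  CH(OCOCH3): pendant –OC(=O)CH3: an acyloxy group → ester.
  CH(CH2I): pendant –CH2X: halogen on sp³ carbon → alkyl halide.
  COOCH3: –C(=O)OCH3: carbonyl C bonded to C and to –OCH3 → ester (not ketone + ether).
Carboxylic acid appears at: CH(COOH), CH(COOH) → 2.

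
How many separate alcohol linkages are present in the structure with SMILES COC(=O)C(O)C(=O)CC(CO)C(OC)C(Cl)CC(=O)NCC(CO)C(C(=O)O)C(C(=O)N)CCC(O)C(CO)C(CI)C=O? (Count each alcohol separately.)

5

CH3O–C(=O)–: carbonyl C bonded to C and to –OCH3 → ester (not ketone + ether).
–OH on an sp³ carbon → alcohol (secondary).
–C(=O)– with carbon on both sides → ketone.
pendant –CH2OH on an sp³ backbone C → alcohol.
pendant –OCH3: C–O–C with sp³ C, no adjacent C=O → ether.
halogen on an sp³ carbon → alkyl halide.
–C(=O)–N– linkage → amide (the N is not an amine).
pendant –CH2OH on an sp³ backbone C → alcohol.
pendant –COOH: carbonyl C bonded to C and –OH → carboxylic acid.
pendant –CONH2: carbonyl C bonded to C and N → amide.
–OH on an sp³ carbon → alcohol (secondary).
pendant –CH2OH on an sp³ backbone C → alcohol.
pendant –CH2X: halogen on sp³ carbon → alkyl halide.
terminal –CHO: carbonyl C bonded to H and C → aldehyde.
Alcohol appears at: CH(OH), CH(CH2OH), CH(CH2OH), CH(OH), CH(CH2OH) → 5.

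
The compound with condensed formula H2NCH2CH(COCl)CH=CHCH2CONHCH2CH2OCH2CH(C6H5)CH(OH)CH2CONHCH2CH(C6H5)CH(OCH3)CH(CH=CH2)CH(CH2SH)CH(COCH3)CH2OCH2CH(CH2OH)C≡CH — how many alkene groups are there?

Working along the chain:
  H2NCH2: –NH2 on an sp³ carbon with no adjacent C=O → amine.
  CH(COCl): pendant –C(=O)X: carbonyl C bonded to C and halogen → acyl halide.
  CH=CH: C=C double bond → alkene.
  CH2CONHCH2: –C(=O)–N– linkage → amide (the N is not an amine).
  CH2OCH2: C–O–C with sp³ carbons on both sides and no adjacent C=O → ether.
  CH(C6H5): pendant –C6H5: benzene ring → arene.
  CH(OH): –OH on an sp³ carbon → alcohol (secondary).
  CH2CONHCH2: –C(=O)–N– linkage → amide (the N is not an amine).
  CH(C6H5): pendant –C6H5: benzene ring → arene.
  CH(OCH3): pendant –OCH3: C–O–C with sp³ C, no adjacent C=O → ether.
  CH(CH=CH2): pendant –CH=CH2: C=C double bond → alkene.
  CH(CH2SH): pendant –CH2SH → thiol.
  CH(COCH3): pendant –COCH3: carbonyl C bonded to two carbons → ketone.
  CH2OCH2: C–O–C with sp³ carbons on both sides and no adjacent C=O → ether.
  CH(CH2OH): pendant –CH2OH on an sp³ backbone C → alcohol.
  C≡CH: C≡C triple bond → alkyne.
Alkene appears at: CH=CH, CH(CH=CH2) → 2.

2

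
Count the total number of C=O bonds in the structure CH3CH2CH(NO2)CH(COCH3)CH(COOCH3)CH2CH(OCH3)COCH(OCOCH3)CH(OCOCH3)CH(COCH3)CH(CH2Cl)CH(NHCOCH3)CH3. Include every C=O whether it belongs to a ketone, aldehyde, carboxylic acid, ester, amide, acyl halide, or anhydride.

CH(COCH3): ketone, 1 C=O (running total 1).
CH(COOCH3): ester, 1 C=O (running total 2).
CO: ketone, 1 C=O (running total 3).
CH(OCOCH3): ester, 1 C=O (running total 4).
CH(OCOCH3): ester, 1 C=O (running total 5).
CH(COCH3): ketone, 1 C=O (running total 6).
CH(NHCOCH3): amide, 1 C=O (running total 7).

7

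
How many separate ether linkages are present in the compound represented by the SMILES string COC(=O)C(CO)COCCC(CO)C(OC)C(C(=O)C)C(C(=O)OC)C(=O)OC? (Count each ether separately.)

2

Reading the structure from left to right:
  CH3OOC: CH3O–C(=O)–: carbonyl C bonded to C and to –OCH3 → ester (not ketone + ether).
  CH(CH2OH): pendant –CH2OH on an sp³ backbone C → alcohol.
  CH2OCH2: C–O–C with sp³ carbons on both sides and no adjacent C=O → ether.
  CH(CH2OH): pendant –CH2OH on an sp³ backbone C → alcohol.
  CH(OCH3): pendant –OCH3: C–O–C with sp³ C, no adjacent C=O → ether.
  CH(COCH3): pendant –COCH3: carbonyl C bonded to two carbons → ketone.
  CH(COOCH3): pendant –COOCH3: carbonyl C bonded to C and –OCH3 → ester.
  COOCH3: –C(=O)OCH3: carbonyl C bonded to C and to –OCH3 → ester (not ketone + ether).
Ether appears at: CH2OCH2, CH(OCH3) → 2.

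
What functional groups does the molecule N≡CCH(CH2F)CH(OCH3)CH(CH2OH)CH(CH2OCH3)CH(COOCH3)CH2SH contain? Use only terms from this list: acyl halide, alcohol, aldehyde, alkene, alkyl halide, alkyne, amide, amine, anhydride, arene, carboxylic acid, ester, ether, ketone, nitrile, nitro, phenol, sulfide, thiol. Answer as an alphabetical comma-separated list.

N≡C–: carbon triple-bonded to nitrogen → nitrile.
pendant –CH2X: halogen on sp³ carbon → alkyl halide.
pendant –OCH3: C–O–C with sp³ C, no adjacent C=O → ether.
pendant –CH2OH on an sp³ backbone C → alcohol.
pendant –CH2OCH3: C–O–C linkage → ether.
pendant –COOCH3: carbonyl C bonded to C and –OCH3 → ester.
–SH on an sp³ carbon → thiol.

alcohol, alkyl halide, ester, ether, nitrile, thiol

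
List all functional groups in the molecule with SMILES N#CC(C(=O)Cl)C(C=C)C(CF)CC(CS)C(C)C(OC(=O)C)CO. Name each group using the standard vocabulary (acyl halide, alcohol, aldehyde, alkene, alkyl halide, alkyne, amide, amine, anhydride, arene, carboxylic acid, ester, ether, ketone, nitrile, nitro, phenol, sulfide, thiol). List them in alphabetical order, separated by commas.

acyl halide, alcohol, alkene, alkyl halide, ester, nitrile, thiol

Reading the structure from left to right:
  N≡C: N≡C–: carbon triple-bonded to nitrogen → nitrile.
  CH(COCl): pendant –C(=O)X: carbonyl C bonded to C and halogen → acyl halide.
  CH(CH=CH2): pendant –CH=CH2: C=C double bond → alkene.
  CH(CH2F): pendant –CH2X: halogen on sp³ carbon → alkyl halide.
  CH(CH2SH): pendant –CH2SH → thiol.
  CH(OCOCH3): pendant –OC(=O)CH3: an acyloxy group → ester.
  CH2OH: –OH on an sp³ carbon → alcohol.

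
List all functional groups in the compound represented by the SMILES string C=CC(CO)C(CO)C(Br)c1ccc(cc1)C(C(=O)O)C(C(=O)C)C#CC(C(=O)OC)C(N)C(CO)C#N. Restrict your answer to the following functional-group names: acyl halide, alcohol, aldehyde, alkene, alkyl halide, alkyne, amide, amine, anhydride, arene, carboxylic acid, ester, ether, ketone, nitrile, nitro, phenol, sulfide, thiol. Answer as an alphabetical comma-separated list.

C=C double bond → alkene.
pendant –CH2OH on an sp³ backbone C → alcohol.
pendant –CH2OH on an sp³ backbone C → alcohol.
halogen on an sp³ carbon → alkyl halide.
para-disubstituted benzene ring → arene.
pendant –COOH: carbonyl C bonded to C and –OH → carboxylic acid.
pendant –COCH3: carbonyl C bonded to two carbons → ketone.
C≡C triple bond → alkyne.
pendant –COOCH3: carbonyl C bonded to C and –OCH3 → ester.
–NH2 on an sp³ carbon with no adjacent C=O → amine.
pendant –CH2OH on an sp³ backbone C → alcohol.
–C≡N: carbon triple-bonded to nitrogen → nitrile.

alcohol, alkene, alkyl halide, alkyne, amine, arene, carboxylic acid, ester, ketone, nitrile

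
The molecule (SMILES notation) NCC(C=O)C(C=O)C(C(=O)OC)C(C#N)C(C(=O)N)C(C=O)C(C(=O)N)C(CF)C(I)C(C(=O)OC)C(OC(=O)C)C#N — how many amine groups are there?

1

Taking each segment in turn:
  H2NCH2: –NH2 on an sp³ carbon with no adjacent C=O → amine.
  CH(CHO): pendant –CHO: carbonyl C bonded to C and H → aldehyde.
  CH(CHO): pendant –CHO: carbonyl C bonded to C and H → aldehyde.
  CH(COOCH3): pendant –COOCH3: carbonyl C bonded to C and –OCH3 → ester.
  CH(CN): pendant –C≡N: nitrile.
  CH(CONH2): pendant –CONH2: carbonyl C bonded to C and N → amide.
  CH(CHO): pendant –CHO: carbonyl C bonded to C and H → aldehyde.
  CH(CONH2): pendant –CONH2: carbonyl C bonded to C and N → amide.
  CH(CH2F): pendant –CH2X: halogen on sp³ carbon → alkyl halide.
  CH(I): halogen on an sp³ carbon → alkyl halide.
  CH(COOCH3): pendant –COOCH3: carbonyl C bonded to C and –OCH3 → ester.
  CH(OCOCH3): pendant –OC(=O)CH3: an acyloxy group → ester.
  CN: –C≡N: carbon triple-bonded to nitrogen → nitrile.
Amine appears at: H2NCH2 → 1.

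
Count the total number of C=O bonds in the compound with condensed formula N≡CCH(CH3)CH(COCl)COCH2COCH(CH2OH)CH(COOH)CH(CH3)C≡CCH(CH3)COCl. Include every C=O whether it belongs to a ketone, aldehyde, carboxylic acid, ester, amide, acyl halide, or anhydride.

CH(COCl): acyl halide, 1 C=O (running total 1).
CO: ketone, 1 C=O (running total 2).
CO: ketone, 1 C=O (running total 3).
CH(COOH): carboxylic acid, 1 C=O (running total 4).
COCl: acyl halide, 1 C=O (running total 5).

5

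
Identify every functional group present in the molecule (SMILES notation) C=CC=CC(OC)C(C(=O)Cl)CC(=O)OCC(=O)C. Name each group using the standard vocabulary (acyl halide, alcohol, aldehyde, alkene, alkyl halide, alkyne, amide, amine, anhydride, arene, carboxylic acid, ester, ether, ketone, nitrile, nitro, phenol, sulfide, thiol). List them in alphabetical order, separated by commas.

Taking each segment in turn:
  CH2=CH: C=C double bond → alkene.
  CH=CH: C=C double bond → alkene.
  CH(OCH3): pendant –OCH3: C–O–C with sp³ C, no adjacent C=O → ether.
  CH(COCl): pendant –C(=O)X: carbonyl C bonded to C and halogen → acyl halide.
  CH2COOCH2: –C(=O)–O–C with C on the carbonyl side → ester.
  CO: –C(=O)– with carbon on both sides → ketone.

acyl halide, alkene, ester, ether, ketone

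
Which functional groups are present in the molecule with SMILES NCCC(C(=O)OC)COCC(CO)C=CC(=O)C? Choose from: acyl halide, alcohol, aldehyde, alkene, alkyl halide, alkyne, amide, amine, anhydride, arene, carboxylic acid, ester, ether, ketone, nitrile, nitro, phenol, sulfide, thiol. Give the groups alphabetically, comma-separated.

–NH2 on an sp³ carbon with no adjacent C=O → amine.
pendant –COOCH3: carbonyl C bonded to C and –OCH3 → ester.
C–O–C with sp³ carbons on both sides and no adjacent C=O → ether.
pendant –CH2OH on an sp³ backbone C → alcohol.
C=C double bond → alkene.
–C(=O)– with carbon on both sides → ketone.

alcohol, alkene, amine, ester, ether, ketone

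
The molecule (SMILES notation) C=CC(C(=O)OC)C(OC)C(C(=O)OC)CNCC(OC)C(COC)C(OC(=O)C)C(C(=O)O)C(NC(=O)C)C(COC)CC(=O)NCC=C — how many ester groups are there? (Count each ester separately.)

C=C double bond → alkene.
pendant –COOCH3: carbonyl C bonded to C and –OCH3 → ester.
pendant –OCH3: C–O–C with sp³ C, no adjacent C=O → ether.
pendant –COOCH3: carbonyl C bonded to C and –OCH3 → ester.
C–N–C with sp³ carbons and no adjacent C=O → amine (secondary).
pendant –OCH3: C–O–C with sp³ C, no adjacent C=O → ether.
pendant –CH2OCH3: C–O–C linkage → ether.
pendant –OC(=O)CH3: an acyloxy group → ester.
pendant –COOH: carbonyl C bonded to C and –OH → carboxylic acid.
pendant –NHC(=O)CH3: N bonded to a carbonyl → amide (not amine).
pendant –CH2OCH3: C–O–C linkage → ether.
–C(=O)–N– linkage → amide (the N is not an amine).
C=C double bond → alkene.
Ester appears at: CH(COOCH3), CH(COOCH3), CH(OCOCH3) → 3.

3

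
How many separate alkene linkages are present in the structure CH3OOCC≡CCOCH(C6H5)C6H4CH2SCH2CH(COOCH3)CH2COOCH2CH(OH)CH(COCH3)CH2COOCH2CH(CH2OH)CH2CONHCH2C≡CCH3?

0

CH3O–C(=O)–: carbonyl C bonded to C and to –OCH3 → ester (not ketone + ether).
C≡C triple bond → alkyne.
–C(=O)– with carbon on both sides → ketone.
pendant –C6H5: benzene ring → arene.
para-disubstituted benzene ring → arene.
C–S–C linkage → sulfide (thioether).
pendant –COOCH3: carbonyl C bonded to C and –OCH3 → ester.
–C(=O)–O–C with C on the carbonyl side → ester.
–OH on an sp³ carbon → alcohol (secondary).
pendant –COCH3: carbonyl C bonded to two carbons → ketone.
–C(=O)–O–C with C on the carbonyl side → ester.
pendant –CH2OH on an sp³ backbone C → alcohol.
–C(=O)–N– linkage → amide (the N is not an amine).
C≡C triple bond → alkyne.
No segment is a alkene: C≡C is alkyne, not alkene; CH(C6H5) is arene, not alkene; C6H4 is arene, not alkene. → 0.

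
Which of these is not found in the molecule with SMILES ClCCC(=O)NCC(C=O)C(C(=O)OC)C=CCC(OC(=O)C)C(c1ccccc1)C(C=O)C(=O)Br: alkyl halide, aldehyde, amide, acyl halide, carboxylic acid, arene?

alkyl halide: present (ClCH2 — halogen on an sp³ carbon → alkyl halide).
amide: present (CH2CONHCH2 — –C(=O)–N– linkage → amide (the N is not an amine)).
acyl halide: present (COBr — –C(=O)Br: carbonyl C bonded to C and to a halogen → acyl halide (not alkyl halide)).
arene: present (CH(C6H5) — pendant –C6H5: benzene ring → arene).
aldehyde: present (CH(CHO) — pendant –CHO: carbonyl C bonded to C and H → aldehyde).
carboxylic acid: absent. In each of CH(COOCH3) and CH(OCOCH3), the acyl oxygen is bonded to carbon (–O–C), not to H, so this is an ester. In CH2CONHCH2, the carbonyl is bonded to nitrogen, not to –OH; that is an amide.

carboxylic acid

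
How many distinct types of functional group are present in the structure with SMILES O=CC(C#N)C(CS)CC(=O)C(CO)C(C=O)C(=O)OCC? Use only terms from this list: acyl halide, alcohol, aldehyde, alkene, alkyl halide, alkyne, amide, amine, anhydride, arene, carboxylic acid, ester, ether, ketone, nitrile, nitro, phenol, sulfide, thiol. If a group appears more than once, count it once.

terminal –CHO: carbonyl C bonded to H and C → aldehyde.
pendant –C≡N: nitrile.
pendant –CH2SH → thiol.
–C(=O)– with carbon on both sides → ketone.
pendant –CH2OH on an sp³ backbone C → alcohol.
pendant –CHO: carbonyl C bonded to C and H → aldehyde.
–C(=O)OCH2CH3: carbonyl C bonded to C and to –OEt → ester.
Distinct types present: alcohol, aldehyde, ester, ketone, nitrile, thiol.

6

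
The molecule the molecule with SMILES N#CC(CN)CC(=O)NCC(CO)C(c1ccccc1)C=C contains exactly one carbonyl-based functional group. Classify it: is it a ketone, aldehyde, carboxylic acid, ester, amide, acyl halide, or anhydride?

amide

The carbonyl is in the CH2CONHCH2 segment: –C(=O)–N– linkage → amide (the N is not an amine).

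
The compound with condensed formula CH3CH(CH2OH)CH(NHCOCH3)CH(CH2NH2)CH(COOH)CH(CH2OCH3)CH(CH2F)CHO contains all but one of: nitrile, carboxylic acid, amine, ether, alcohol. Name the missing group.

alcohol: present (CH(CH2OH) — pendant –CH2OH on an sp³ backbone C → alcohol).
amine: present (CH(CH2NH2) — pendant –CH2NH2: N on sp³ C, no adjacent C=O → amine).
carboxylic acid: present (CH(COOH) — pendant –COOH: carbonyl C bonded to C and –OH → carboxylic acid).
ether: present (CH(CH2OCH3) — pendant –CH2OCH3: C–O–C linkage → ether).
nitrile: no segment matches this pattern.

nitrile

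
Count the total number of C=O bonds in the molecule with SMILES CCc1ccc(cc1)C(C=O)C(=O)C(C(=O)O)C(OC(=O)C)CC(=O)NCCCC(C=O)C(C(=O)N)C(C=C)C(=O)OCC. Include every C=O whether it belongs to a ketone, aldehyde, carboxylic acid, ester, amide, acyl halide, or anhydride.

8

CH(CHO): aldehyde, 1 C=O (running total 1).
CO: ketone, 1 C=O (running total 2).
CH(COOH): carboxylic acid, 1 C=O (running total 3).
CH(OCOCH3): ester, 1 C=O (running total 4).
CH2CONHCH2: amide, 1 C=O (running total 5).
CH(CHO): aldehyde, 1 C=O (running total 6).
CH(CONH2): amide, 1 C=O (running total 7).
COOCH2CH3: ester, 1 C=O (running total 8).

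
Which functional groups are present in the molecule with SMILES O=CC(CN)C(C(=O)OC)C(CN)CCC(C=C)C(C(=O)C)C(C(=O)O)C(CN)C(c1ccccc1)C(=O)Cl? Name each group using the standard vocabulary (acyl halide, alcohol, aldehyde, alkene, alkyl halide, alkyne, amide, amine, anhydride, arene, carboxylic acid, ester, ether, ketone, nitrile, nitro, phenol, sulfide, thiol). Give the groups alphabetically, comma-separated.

acyl halide, aldehyde, alkene, amine, arene, carboxylic acid, ester, ketone

Working along the chain:
  OHC: terminal –CHO: carbonyl C bonded to H and C → aldehyde.
  CH(CH2NH2): pendant –CH2NH2: N on sp³ C, no adjacent C=O → amine.
  CH(COOCH3): pendant –COOCH3: carbonyl C bonded to C and –OCH3 → ester.
  CH(CH2NH2): pendant –CH2NH2: N on sp³ C, no adjacent C=O → amine.
  CH(CH=CH2): pendant –CH=CH2: C=C double bond → alkene.
  CH(COCH3): pendant –COCH3: carbonyl C bonded to two carbons → ketone.
  CH(COOH): pendant –COOH: carbonyl C bonded to C and –OH → carboxylic acid.
  CH(CH2NH2): pendant –CH2NH2: N on sp³ C, no adjacent C=O → amine.
  CH(C6H5): pendant –C6H5: benzene ring → arene.
  COCl: –C(=O)Cl: carbonyl C bonded to C and to a halogen → acyl halide (not alkyl halide).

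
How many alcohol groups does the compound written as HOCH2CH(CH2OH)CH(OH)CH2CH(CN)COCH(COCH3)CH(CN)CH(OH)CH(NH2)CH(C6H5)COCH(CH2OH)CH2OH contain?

6

Working along the chain:
  HOCH2: HO– on an sp³ carbon → alcohol.
  CH(CH2OH): pendant –CH2OH on an sp³ backbone C → alcohol.
  CH(OH): –OH on an sp³ carbon → alcohol (secondary).
  CH(CN): pendant –C≡N: nitrile.
  CO: –C(=O)– with carbon on both sides → ketone.
  CH(COCH3): pendant –COCH3: carbonyl C bonded to two carbons → ketone.
  CH(CN): pendant –C≡N: nitrile.
  CH(OH): –OH on an sp³ carbon → alcohol (secondary).
  CH(NH2): –NH2 on an sp³ carbon with no adjacent C=O → amine.
  CH(C6H5): pendant –C6H5: benzene ring → arene.
  CO: –C(=O)– with carbon on both sides → ketone.
  CH(CH2OH): pendant –CH2OH on an sp³ backbone C → alcohol.
  CH2OH: –OH on an sp³ carbon → alcohol.
Alcohol appears at: HOCH2, CH(CH2OH), CH(OH), CH(OH), CH(CH2OH), CH2OH → 6.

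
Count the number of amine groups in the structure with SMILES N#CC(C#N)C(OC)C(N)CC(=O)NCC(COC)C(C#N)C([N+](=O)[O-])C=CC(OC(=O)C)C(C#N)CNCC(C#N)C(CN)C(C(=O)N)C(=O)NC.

N≡C–: carbon triple-bonded to nitrogen → nitrile.
pendant –C≡N: nitrile.
pendant –OCH3: C–O–C with sp³ C, no adjacent C=O → ether.
–NH2 on an sp³ carbon with no adjacent C=O → amine.
–C(=O)–N– linkage → amide (the N is not an amine).
pendant –CH2OCH3: C–O–C linkage → ether.
pendant –C≡N: nitrile.
–NO2 on an sp³ carbon → nitro (the N=O is not a carbonyl).
C=C double bond → alkene.
pendant –OC(=O)CH3: an acyloxy group → ester.
pendant –C≡N: nitrile.
C–N–C with sp³ carbons and no adjacent C=O → amine (secondary).
pendant –C≡N: nitrile.
pendant –CH2NH2: N on sp³ C, no adjacent C=O → amine.
pendant –CONH2: carbonyl C bonded to C and N → amide.
–C(=O)NHCH3: carbonyl C bonded to C and to N → amide (the N is not an amine).
Amine appears at: CH(NH2), CH2NHCH2, CH(CH2NH2) → 3.

3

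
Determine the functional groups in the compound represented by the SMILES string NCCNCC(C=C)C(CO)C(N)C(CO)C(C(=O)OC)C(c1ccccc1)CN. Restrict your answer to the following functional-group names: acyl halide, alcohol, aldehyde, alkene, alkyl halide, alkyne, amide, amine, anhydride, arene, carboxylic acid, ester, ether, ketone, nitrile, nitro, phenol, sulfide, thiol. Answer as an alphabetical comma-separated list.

–NH2 on an sp³ carbon with no adjacent C=O → amine.
C–N–C with sp³ carbons and no adjacent C=O → amine (secondary).
pendant –CH=CH2: C=C double bond → alkene.
pendant –CH2OH on an sp³ backbone C → alcohol.
–NH2 on an sp³ carbon with no adjacent C=O → amine.
pendant –CH2OH on an sp³ backbone C → alcohol.
pendant –COOCH3: carbonyl C bonded to C and –OCH3 → ester.
pendant –C6H5: benzene ring → arene.
–NH2 on an sp³ carbon with no adjacent C=O → amine.

alcohol, alkene, amine, arene, ester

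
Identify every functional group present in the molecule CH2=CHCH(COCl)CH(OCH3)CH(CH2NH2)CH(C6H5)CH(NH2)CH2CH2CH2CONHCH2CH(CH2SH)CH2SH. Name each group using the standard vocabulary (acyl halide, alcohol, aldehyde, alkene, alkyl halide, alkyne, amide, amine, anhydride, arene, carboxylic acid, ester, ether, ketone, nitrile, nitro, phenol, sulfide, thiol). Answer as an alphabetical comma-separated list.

Reading the structure from left to right:
  CH2=CH: C=C double bond → alkene.
  CH(COCl): pendant –C(=O)X: carbonyl C bonded to C and halogen → acyl halide.
  CH(OCH3): pendant –OCH3: C–O–C with sp³ C, no adjacent C=O → ether.
  CH(CH2NH2): pendant –CH2NH2: N on sp³ C, no adjacent C=O → amine.
  CH(C6H5): pendant –C6H5: benzene ring → arene.
  CH(NH2): –NH2 on an sp³ carbon with no adjacent C=O → amine.
  CH2CONHCH2: –C(=O)–N– linkage → amide (the N is not an amine).
  CH(CH2SH): pendant –CH2SH → thiol.
  CH2SH: –SH on an sp³ carbon → thiol.

acyl halide, alkene, amide, amine, arene, ether, thiol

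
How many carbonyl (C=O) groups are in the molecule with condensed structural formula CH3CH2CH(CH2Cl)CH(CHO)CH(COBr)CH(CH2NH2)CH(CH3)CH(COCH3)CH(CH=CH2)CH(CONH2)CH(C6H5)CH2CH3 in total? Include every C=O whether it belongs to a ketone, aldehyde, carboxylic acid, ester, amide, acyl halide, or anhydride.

4

CH(CHO): aldehyde, 1 C=O (running total 1).
CH(COBr): acyl halide, 1 C=O (running total 2).
CH(COCH3): ketone, 1 C=O (running total 3).
CH(CONH2): amide, 1 C=O (running total 4).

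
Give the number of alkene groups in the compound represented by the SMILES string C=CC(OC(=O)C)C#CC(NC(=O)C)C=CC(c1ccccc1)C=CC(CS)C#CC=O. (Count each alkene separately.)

Working along the chain:
  CH2=CH: C=C double bond → alkene.
  CH(OCOCH3): pendant –OC(=O)CH3: an acyloxy group → ester.
  C≡C: C≡C triple bond → alkyne.
  CH(NHCOCH3): pendant –NHC(=O)CH3: N bonded to a carbonyl → amide (not amine).
  CH=CH: C=C double bond → alkene.
  CH(C6H5): pendant –C6H5: benzene ring → arene.
  CH=CH: C=C double bond → alkene.
  CH(CH2SH): pendant –CH2SH → thiol.
  C≡C: C≡C triple bond → alkyne.
  CHO: terminal –CHO: carbonyl C bonded to H and C → aldehyde.
Alkene appears at: CH2=CH, CH=CH, CH=CH → 3.

3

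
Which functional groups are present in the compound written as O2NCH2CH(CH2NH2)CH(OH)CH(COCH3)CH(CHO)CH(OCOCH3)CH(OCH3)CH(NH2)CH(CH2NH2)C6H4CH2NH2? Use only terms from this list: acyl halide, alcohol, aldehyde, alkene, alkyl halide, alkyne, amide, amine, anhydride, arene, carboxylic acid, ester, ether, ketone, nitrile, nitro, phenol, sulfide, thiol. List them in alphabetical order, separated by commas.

–NO2 on carbon → nitro group.
pendant –CH2NH2: N on sp³ C, no adjacent C=O → amine.
–OH on an sp³ carbon → alcohol (secondary).
pendant –COCH3: carbonyl C bonded to two carbons → ketone.
pendant –CHO: carbonyl C bonded to C and H → aldehyde.
pendant –OC(=O)CH3: an acyloxy group → ester.
pendant –OCH3: C–O–C with sp³ C, no adjacent C=O → ether.
–NH2 on an sp³ carbon with no adjacent C=O → amine.
pendant –CH2NH2: N on sp³ C, no adjacent C=O → amine.
para-disubstituted benzene ring → arene.
–NH2 on an sp³ carbon with no adjacent C=O → amine.

alcohol, aldehyde, amine, arene, ester, ether, ketone, nitro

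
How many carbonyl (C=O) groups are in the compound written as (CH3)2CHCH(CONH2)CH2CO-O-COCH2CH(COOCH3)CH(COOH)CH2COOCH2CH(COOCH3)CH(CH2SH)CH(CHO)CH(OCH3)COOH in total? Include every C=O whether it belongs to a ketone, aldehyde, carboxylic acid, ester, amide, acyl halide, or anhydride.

CH(CONH2): amide, 1 C=O (running total 1).
CH2CO-O-COCH2: anhydride, 2 C=O (running total 3).
CH(COOCH3): ester, 1 C=O (running total 4).
CH(COOH): carboxylic acid, 1 C=O (running total 5).
CH2COOCH2: ester, 1 C=O (running total 6).
CH(COOCH3): ester, 1 C=O (running total 7).
CH(CHO): aldehyde, 1 C=O (running total 8).
COOH: carboxylic acid, 1 C=O (running total 9).

9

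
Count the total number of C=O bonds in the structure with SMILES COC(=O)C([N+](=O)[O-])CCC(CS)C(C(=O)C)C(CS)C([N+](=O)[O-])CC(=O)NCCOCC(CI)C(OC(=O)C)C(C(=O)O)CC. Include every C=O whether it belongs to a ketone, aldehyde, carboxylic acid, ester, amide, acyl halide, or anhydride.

5

CH3OOC: ester, 1 C=O (running total 1).
CH(COCH3): ketone, 1 C=O (running total 2).
CH2CONHCH2: amide, 1 C=O (running total 3).
CH(OCOCH3): ester, 1 C=O (running total 4).
CH(COOH): carboxylic acid, 1 C=O (running total 5).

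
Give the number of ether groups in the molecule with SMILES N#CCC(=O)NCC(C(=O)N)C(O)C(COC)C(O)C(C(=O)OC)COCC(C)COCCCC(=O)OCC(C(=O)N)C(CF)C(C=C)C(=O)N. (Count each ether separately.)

N≡C–: carbon triple-bonded to nitrogen → nitrile.
–C(=O)–N– linkage → amide (the N is not an amine).
pendant –CONH2: carbonyl C bonded to C and N → amide.
–OH on an sp³ carbon → alcohol (secondary).
pendant –CH2OCH3: C–O–C linkage → ether.
–OH on an sp³ carbon → alcohol (secondary).
pendant –COOCH3: carbonyl C bonded to C and –OCH3 → ester.
C–O–C with sp³ carbons on both sides and no adjacent C=O → ether.
C–O–C with sp³ carbons on both sides and no adjacent C=O → ether.
–C(=O)–O–C with C on the carbonyl side → ester.
pendant –CONH2: carbonyl C bonded to C and N → amide.
pendant –CH2X: halogen on sp³ carbon → alkyl halide.
pendant –CH=CH2: C=C double bond → alkene.
–C(=O)NH2: carbonyl C bonded to C and to N → amide (the N is not a separate amine).
Ether appears at: CH(CH2OCH3), CH2OCH2, CH2OCH2 → 3.

3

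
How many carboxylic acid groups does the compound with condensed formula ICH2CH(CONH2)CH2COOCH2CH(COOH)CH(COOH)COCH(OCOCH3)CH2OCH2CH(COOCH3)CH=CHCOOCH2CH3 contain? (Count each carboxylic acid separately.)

Taking each segment in turn:
  ICH2: halogen on an sp³ carbon → alkyl halide.
  CH(CONH2): pendant –CONH2: carbonyl C bonded to C and N → amide.
  CH2COOCH2: –C(=O)–O–C with C on the carbonyl side → ester.
  CH(COOH): pendant –COOH: carbonyl C bonded to C and –OH → carboxylic acid.
  CH(COOH): pendant –COOH: carbonyl C bonded to C and –OH → carboxylic acid.
  CO: –C(=O)– with carbon on both sides → ketone.
  CH(OCOCH3): pendant –OC(=O)CH3: an acyloxy group → ester.
  CH2OCH2: C–O–C with sp³ carbons on both sides and no adjacent C=O → ether.
  CH(COOCH3): pendant –COOCH3: carbonyl C bonded to C and –OCH3 → ester.
  CH=CH: C=C double bond → alkene.
  COOCH2CH3: –C(=O)OCH2CH3: carbonyl C bonded to C and to –OEt → ester.
Carboxylic acid appears at: CH(COOH), CH(COOH) → 2.

2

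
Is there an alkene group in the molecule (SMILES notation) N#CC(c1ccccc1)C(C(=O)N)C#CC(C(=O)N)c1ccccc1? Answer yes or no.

no

N≡C–: carbon triple-bonded to nitrogen → nitrile.
pendant –C6H5: benzene ring → arene.
pendant –CONH2: carbonyl C bonded to C and N → amide.
C≡C triple bond → alkyne.
pendant –CONH2: carbonyl C bonded to C and N → amide.
–C6H5 phenyl ring → arene.
In each of CH(C6H5) and C6H5, the C=C units are part of an aromatic ring, which is an arene, not an isolated alkene.
The groups actually present are: alkyne, amide, arene, nitrile.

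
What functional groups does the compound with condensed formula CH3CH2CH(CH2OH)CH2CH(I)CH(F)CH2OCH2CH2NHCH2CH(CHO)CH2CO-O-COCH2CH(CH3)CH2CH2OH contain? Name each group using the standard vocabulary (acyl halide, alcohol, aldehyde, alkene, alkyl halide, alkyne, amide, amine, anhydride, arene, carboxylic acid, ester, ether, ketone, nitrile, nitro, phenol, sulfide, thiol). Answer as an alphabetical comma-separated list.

Working along the chain:
  CH(CH2OH): pendant –CH2OH on an sp³ backbone C → alcohol.
  CH(I): halogen on an sp³ carbon → alkyl halide.
  CH(F): halogen on an sp³ carbon → alkyl halide.
  CH2OCH2: C–O–C with sp³ carbons on both sides and no adjacent C=O → ether.
  CH2NHCH2: C–N–C with sp³ carbons and no adjacent C=O → amine (secondary).
  CH(CHO): pendant –CHO: carbonyl C bonded to C and H → aldehyde.
  CH2CO-O-COCH2: two acyl groups sharing one oxygen, –C(=O)–O–C(=O)– → anhydride.
  CH2OH: –OH on an sp³ carbon → alcohol.

alcohol, aldehyde, alkyl halide, amine, anhydride, ether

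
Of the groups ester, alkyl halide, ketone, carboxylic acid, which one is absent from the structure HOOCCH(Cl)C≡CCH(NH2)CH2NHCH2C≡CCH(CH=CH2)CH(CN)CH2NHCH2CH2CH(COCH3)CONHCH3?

ester

ketone: present (CH(COCH3) — pendant –COCH3: carbonyl C bonded to two carbons → ketone).
alkyl halide: present (CH(Cl) — halogen on an sp³ carbon → alkyl halide).
carboxylic acid: present (HOOC — –COOH: carbonyl C bonded to –OH and C → carboxylic acid (the –OH is not a separate alcohol)).
ester: no segment matches this pattern.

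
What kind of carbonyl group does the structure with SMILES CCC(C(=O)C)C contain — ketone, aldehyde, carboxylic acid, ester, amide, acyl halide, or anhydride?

The carbonyl is in the CH(COCH3) segment: pendant –COCH3: carbonyl C bonded to two carbons → ketone.

ketone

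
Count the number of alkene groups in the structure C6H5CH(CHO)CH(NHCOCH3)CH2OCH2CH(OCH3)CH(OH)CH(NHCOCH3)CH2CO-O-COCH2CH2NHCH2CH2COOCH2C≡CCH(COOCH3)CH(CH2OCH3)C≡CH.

0

Working along the chain:
  C6H5: C6H5– phenyl ring → arene.
  CH(CHO): pendant –CHO: carbonyl C bonded to C and H → aldehyde.
  CH(NHCOCH3): pendant –NHC(=O)CH3: N bonded to a carbonyl → amide (not amine).
  CH2OCH2: C–O–C with sp³ carbons on both sides and no adjacent C=O → ether.
  CH(OCH3): pendant –OCH3: C–O–C with sp³ C, no adjacent C=O → ether.
  CH(OH): –OH on an sp³ carbon → alcohol (secondary).
  CH(NHCOCH3): pendant –NHC(=O)CH3: N bonded to a carbonyl → amide (not amine).
  CH2CO-O-COCH2: two acyl groups sharing one oxygen, –C(=O)–O–C(=O)– → anhydride.
  CH2NHCH2: C–N–C with sp³ carbons and no adjacent C=O → amine (secondary).
  CH2COOCH2: –C(=O)–O–C with C on the carbonyl side → ester.
  C≡C: C≡C triple bond → alkyne.
  CH(COOCH3): pendant –COOCH3: carbonyl C bonded to C and –OCH3 → ester.
  CH(CH2OCH3): pendant –CH2OCH3: C–O–C linkage → ether.
  C≡CH: C≡C triple bond → alkyne.
No segment is a alkene: C6H5 is arene, not alkene; C≡C is alkyne, not alkene; C≡CH is alkyne, not alkene. → 0.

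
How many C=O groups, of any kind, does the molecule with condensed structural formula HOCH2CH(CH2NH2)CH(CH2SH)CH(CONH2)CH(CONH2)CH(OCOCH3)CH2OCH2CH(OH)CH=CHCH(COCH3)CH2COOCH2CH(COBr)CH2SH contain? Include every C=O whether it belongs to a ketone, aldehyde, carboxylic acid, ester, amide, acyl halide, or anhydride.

CH(CONH2): amide, 1 C=O (running total 1).
CH(CONH2): amide, 1 C=O (running total 2).
CH(OCOCH3): ester, 1 C=O (running total 3).
CH(COCH3): ketone, 1 C=O (running total 4).
CH2COOCH2: ester, 1 C=O (running total 5).
CH(COBr): acyl halide, 1 C=O (running total 6).

6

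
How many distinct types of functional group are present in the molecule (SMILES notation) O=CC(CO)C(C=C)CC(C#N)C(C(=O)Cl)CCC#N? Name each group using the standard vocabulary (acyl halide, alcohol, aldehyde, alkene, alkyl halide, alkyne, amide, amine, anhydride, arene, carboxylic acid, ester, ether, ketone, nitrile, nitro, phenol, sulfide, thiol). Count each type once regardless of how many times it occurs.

5

Taking each segment in turn:
  OHC: terminal –CHO: carbonyl C bonded to H and C → aldehyde.
  CH(CH2OH): pendant –CH2OH on an sp³ backbone C → alcohol.
  CH(CH=CH2): pendant –CH=CH2: C=C double bond → alkene.
  CH(CN): pendant –C≡N: nitrile.
  CH(COCl): pendant –C(=O)X: carbonyl C bonded to C and halogen → acyl halide.
  CN: –C≡N: carbon triple-bonded to nitrogen → nitrile.
Distinct types present: acyl halide, alcohol, aldehyde, alkene, nitrile.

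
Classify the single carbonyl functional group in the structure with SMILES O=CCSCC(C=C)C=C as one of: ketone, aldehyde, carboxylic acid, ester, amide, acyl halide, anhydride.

aldehyde

The carbonyl is in the OHC segment: terminal –CHO: carbonyl C bonded to H and C → aldehyde.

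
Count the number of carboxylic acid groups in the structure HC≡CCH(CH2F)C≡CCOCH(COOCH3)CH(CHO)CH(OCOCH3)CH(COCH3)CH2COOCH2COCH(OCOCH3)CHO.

Working along the chain:
  HC≡C: C≡C triple bond → alkyne.
  CH(CH2F): pendant –CH2X: halogen on sp³ carbon → alkyl halide.
  C≡C: C≡C triple bond → alkyne.
  CO: –C(=O)– with carbon on both sides → ketone.
  CH(COOCH3): pendant –COOCH3: carbonyl C bonded to C and –OCH3 → ester.
  CH(CHO): pendant –CHO: carbonyl C bonded to C and H → aldehyde.
  CH(OCOCH3): pendant –OC(=O)CH3: an acyloxy group → ester.
  CH(COCH3): pendant –COCH3: carbonyl C bonded to two carbons → ketone.
  CH2COOCH2: –C(=O)–O–C with C on the carbonyl side → ester.
  CO: –C(=O)– with carbon on both sides → ketone.
  CH(OCOCH3): pendant –OC(=O)CH3: an acyloxy group → ester.
  CHO: terminal –CHO: carbonyl C bonded to H and C → aldehyde.
No segment is a carboxylic acid: CH(COOCH3) is ester, not carboxylic acid; CH(CHO) is aldehyde, not carboxylic acid; CH(OCOCH3) is ester, not carboxylic acid. → 0.

0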